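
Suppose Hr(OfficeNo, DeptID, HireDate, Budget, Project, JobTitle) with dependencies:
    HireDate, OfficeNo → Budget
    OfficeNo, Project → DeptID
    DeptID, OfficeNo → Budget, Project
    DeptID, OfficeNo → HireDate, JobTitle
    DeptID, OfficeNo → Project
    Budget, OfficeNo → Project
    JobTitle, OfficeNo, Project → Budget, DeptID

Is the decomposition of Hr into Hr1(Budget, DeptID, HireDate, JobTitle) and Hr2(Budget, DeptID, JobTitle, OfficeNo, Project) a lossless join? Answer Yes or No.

No

Common attributes: {Budget, DeptID, JobTitle}; their closure is {Budget, DeptID, JobTitle}.
Hr1 ⊄ {Budget, DeptID, JobTitle} and Hr2 ⊄ {Budget, DeptID, JobTitle}, so the split is lossy.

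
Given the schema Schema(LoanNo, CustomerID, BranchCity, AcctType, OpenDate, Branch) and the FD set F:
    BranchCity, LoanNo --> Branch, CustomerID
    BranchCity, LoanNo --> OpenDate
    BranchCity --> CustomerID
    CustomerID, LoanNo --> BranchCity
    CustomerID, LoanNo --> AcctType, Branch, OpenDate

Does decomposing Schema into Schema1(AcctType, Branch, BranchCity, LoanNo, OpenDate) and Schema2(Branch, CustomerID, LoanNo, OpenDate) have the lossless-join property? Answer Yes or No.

Common attributes: {Branch, LoanNo, OpenDate}; their closure is {Branch, LoanNo, OpenDate}.
Neither Schema1 nor Schema2 is contained in that closure, so the decomposition is lossy.

No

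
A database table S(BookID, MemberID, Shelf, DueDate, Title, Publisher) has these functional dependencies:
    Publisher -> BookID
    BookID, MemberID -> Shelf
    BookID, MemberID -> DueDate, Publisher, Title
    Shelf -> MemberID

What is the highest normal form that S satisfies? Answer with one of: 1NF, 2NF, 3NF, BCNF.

Candidate keys: {BookID, MemberID}, {BookID, Shelf}, {MemberID, Publisher}, {Publisher, Shelf}. Prime attributes: {BookID, MemberID, Publisher, Shelf}.
For Publisher -> BookID we have {Publisher}⁺ = {BookID, Publisher}; {Publisher} is not a superkey, so BCNF fails.
But every attribute on its right side ({BookID}) is prime, and the same holds for every other non-superkey FD, so 3NF still holds.

3NF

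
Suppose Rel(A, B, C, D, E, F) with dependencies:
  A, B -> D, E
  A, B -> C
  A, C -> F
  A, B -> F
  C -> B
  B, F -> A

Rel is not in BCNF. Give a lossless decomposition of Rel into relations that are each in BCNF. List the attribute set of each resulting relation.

{A, C, D, E, F}; {B, C}

Candidate keys of the original relation: {A, B}, {A, C}, {B, F}, {C, F}.
Within {A, B, C, D, E, F}: {C}⁺ ∩ {A, B, C, D, E, F} = {B, C}, not the whole set, so C -> B violates BCNF; decompose into {B, C} and {A, C, D, E, F}.
{B, C}: every determinant is a superkey — BCNF.
{A, C, D, E, F}: every determinant is a superkey — BCNF.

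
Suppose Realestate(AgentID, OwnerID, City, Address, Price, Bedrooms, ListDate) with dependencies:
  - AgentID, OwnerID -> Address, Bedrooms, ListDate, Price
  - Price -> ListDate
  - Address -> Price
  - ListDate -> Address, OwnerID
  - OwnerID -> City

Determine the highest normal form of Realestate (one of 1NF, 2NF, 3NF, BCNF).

1NF

Candidate keys: {Address, AgentID}, {AgentID, ListDate}, {AgentID, OwnerID}, {AgentID, Price}. Prime attributes: {Address, AgentID, ListDate, OwnerID, Price}.
For Price -> ListDate we have {Price}⁺ = {Address, City, ListDate, OwnerID, Price}; {Price} is not a superkey, so BCNF fails.
OwnerID -> City determines the non-prime attribute {City} from a non-superkey — 3NF is violated.
Since {Address} ⊂ {Address, AgentID} and {Address}⁺ ⊇ {City} with {City} non-prime, there is a partial dependency; 2NF fails.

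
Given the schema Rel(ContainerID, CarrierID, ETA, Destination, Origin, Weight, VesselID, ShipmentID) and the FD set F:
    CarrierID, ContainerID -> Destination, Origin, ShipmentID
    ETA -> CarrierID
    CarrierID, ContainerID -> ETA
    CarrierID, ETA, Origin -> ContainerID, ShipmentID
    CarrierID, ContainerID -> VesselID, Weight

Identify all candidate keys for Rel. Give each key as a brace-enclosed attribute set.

{CarrierID, ContainerID}, {ContainerID, ETA}, {ETA, Origin}

{CarrierID, ContainerID}⁺ = {CarrierID, ContainerID, Destination, ETA, Origin, ShipmentID, VesselID, Weight}, which is every attribute, so {CarrierID, ContainerID} is a candidate key.
{ContainerID, ETA}⁺ = {CarrierID, ContainerID, Destination, ETA, Origin, ShipmentID, VesselID, Weight}, which is every attribute, so {ContainerID, ETA} is a candidate key.
{ETA, Origin}⁺ = {CarrierID, ContainerID, Destination, ETA, Origin, ShipmentID, VesselID, Weight}, which is every attribute, so {ETA, Origin} is a candidate key.
No proper subset of any of these is a key, and no other minimal superkey exists.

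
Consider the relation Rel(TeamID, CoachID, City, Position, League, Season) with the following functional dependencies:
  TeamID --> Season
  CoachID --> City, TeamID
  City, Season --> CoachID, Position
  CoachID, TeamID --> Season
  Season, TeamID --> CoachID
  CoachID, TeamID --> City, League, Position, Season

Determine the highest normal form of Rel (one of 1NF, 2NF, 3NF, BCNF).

Candidate keys: {City, Season}, {CoachID}, {TeamID}. Prime attributes: {City, CoachID, Season, TeamID}.
Each dependency's left side is a superkey — BCNF holds.

BCNF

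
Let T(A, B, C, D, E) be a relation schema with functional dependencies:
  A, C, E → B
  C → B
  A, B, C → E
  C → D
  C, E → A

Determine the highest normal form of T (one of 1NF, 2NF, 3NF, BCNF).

Candidate keys: {A, C}, {C, E}. Prime attributes: {A, C, E}.
For C → B we have {C}⁺ = {B, C, D}; {C} is not a superkey, so BCNF fails.
Because {B} is non-prime and the left side of C → B is not a superkey, the relation is not in 3NF.
Since {C} ⊂ {A, C} and {C}⁺ ⊇ {B, D} with {B, D} non-prime, there is a partial dependency; 2NF fails.

1NF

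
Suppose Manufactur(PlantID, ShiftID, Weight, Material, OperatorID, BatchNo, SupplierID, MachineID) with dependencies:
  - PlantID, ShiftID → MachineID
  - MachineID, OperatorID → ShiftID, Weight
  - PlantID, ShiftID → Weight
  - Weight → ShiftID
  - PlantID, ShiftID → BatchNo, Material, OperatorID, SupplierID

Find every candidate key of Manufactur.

{MachineID, OperatorID, PlantID}, {PlantID, ShiftID}, {PlantID, Weight}

Attributes never on any right-hand side: {PlantID} — every candidate key must contain it.
{PlantID, ShiftID}⁺ = {BatchNo, MachineID, Material, OperatorID, PlantID, ShiftID, SupplierID, Weight} — all of the relation — so {PlantID, ShiftID} is a candidate key.
{PlantID, Weight}⁺ = {BatchNo, MachineID, Material, OperatorID, PlantID, ShiftID, SupplierID, Weight} — all of the relation — so {PlantID, Weight} is a candidate key.
{MachineID, OperatorID, PlantID}⁺ = {BatchNo, MachineID, Material, OperatorID, PlantID, ShiftID, SupplierID, Weight} — all of the relation — so {MachineID, OperatorID, PlantID} is a candidate key.
No proper subset of any of these is a key, and no other minimal superkey exists.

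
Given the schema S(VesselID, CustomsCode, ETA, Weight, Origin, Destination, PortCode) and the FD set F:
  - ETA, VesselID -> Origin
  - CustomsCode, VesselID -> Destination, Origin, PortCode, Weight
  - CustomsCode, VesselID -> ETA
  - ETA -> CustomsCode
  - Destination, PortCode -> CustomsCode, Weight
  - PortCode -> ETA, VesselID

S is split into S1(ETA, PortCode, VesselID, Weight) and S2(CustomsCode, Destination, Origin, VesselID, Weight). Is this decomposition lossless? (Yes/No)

No

S1 ∩ S2 = {VesselID, Weight}; its closure under F is {VesselID, Weight}.
Neither S1 nor S2 is contained in that closure, so the decomposition is lossy.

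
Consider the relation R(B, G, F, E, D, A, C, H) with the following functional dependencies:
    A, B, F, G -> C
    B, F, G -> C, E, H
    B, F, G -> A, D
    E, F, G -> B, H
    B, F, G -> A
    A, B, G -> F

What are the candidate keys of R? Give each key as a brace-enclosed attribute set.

{A, B, G}, {B, F, G}, {E, F, G}

{G} never appears on the right of any FD, so every key must include it.
{A, B, G}⁺ = {A, B, C, D, E, F, G, H} — all of the relation — so {A, B, G} is a candidate key.
{B, F, G}⁺ = {A, B, C, D, E, F, G, H} — all of the relation — so {B, F, G} is a candidate key.
{E, F, G}⁺ = {A, B, C, D, E, F, G, H} — all of the relation — so {E, F, G} is a candidate key.
Any other superkey properly contains one of these, so there are no further candidate keys.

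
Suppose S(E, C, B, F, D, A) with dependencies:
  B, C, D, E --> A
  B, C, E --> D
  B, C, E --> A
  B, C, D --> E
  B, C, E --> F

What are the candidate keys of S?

No FD produces {B, C}, so they must be in every candidate key.
{B, C, D} is a candidate key since {B, C, D}⁺ = {A, B, C, D, E, F} covers every attribute.
{B, C, E} is a candidate key since {B, C, E}⁺ = {A, B, C, D, E, F} covers every attribute.
Any other superkey properly contains one of these, so there are no further candidate keys.

{B, C, D}, {B, C, E}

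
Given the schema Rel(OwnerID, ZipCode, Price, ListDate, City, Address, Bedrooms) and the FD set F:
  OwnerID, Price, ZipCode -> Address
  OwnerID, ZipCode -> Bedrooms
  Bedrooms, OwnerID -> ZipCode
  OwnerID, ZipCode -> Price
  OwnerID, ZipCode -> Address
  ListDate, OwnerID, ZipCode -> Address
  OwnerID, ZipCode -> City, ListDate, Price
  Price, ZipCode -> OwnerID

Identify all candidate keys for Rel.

{Bedrooms, OwnerID} is a candidate key since {Bedrooms, OwnerID}⁺ = {Address, Bedrooms, City, ListDate, OwnerID, Price, ZipCode} covers every attribute.
{OwnerID, ZipCode} is a candidate key since {OwnerID, ZipCode}⁺ = {Address, Bedrooms, City, ListDate, OwnerID, Price, ZipCode} covers every attribute.
{Price, ZipCode} is a candidate key since {Price, ZipCode}⁺ = {Address, Bedrooms, City, ListDate, OwnerID, Price, ZipCode} covers every attribute.
Any other superkey properly contains one of these, so there are no further candidate keys.

{Bedrooms, OwnerID}, {OwnerID, ZipCode}, {Price, ZipCode}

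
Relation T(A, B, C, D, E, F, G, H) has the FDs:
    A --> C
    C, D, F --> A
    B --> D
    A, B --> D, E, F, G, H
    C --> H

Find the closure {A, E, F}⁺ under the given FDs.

{A, C, E, F, H}

Start with {A, E, F}.
A --> C applies; add {C} → now {A, C, E, F}.
C --> H applies; add {H} → now {A, C, E, F, H}.
No further FD applies.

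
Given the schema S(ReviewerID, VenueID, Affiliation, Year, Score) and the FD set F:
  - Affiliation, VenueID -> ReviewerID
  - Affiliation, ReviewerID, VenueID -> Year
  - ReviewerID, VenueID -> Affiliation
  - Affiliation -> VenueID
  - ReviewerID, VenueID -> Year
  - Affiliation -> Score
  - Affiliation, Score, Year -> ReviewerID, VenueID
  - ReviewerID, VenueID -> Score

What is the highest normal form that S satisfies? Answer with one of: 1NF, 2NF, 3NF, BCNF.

Candidate keys: {Affiliation}, {ReviewerID, VenueID}. Prime attributes: {Affiliation, ReviewerID, VenueID}.
Every FD has a superkey on the left, so the relation is in BCNF.

BCNF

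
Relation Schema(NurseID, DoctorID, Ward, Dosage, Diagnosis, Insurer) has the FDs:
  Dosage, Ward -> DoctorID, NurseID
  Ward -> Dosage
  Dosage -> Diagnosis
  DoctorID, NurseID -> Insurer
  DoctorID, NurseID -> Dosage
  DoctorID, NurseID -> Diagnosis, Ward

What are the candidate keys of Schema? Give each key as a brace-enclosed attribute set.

{DoctorID, NurseID}, {Ward}

{Ward}⁺ = {Diagnosis, DoctorID, Dosage, Insurer, NurseID, Ward} — all of the relation — so {Ward} is a candidate key.
{DoctorID, NurseID}⁺ = {Diagnosis, DoctorID, Dosage, Insurer, NurseID, Ward} — all of the relation — so {DoctorID, NurseID} is a candidate key.
Any other superkey properly contains one of these, so there are no further candidate keys.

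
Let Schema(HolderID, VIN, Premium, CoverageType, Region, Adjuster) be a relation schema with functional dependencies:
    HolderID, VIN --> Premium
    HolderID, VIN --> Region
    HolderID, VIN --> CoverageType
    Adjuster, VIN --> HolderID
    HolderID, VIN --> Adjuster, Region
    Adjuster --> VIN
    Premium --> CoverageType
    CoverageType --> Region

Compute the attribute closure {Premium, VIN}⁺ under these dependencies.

Start with {Premium, VIN}.
Premium --> CoverageType applies; add {CoverageType} → now {CoverageType, Premium, VIN}.
CoverageType --> Region applies; add {Region} → now {CoverageType, Premium, Region, VIN}.
No further FD applies.

{CoverageType, Premium, Region, VIN}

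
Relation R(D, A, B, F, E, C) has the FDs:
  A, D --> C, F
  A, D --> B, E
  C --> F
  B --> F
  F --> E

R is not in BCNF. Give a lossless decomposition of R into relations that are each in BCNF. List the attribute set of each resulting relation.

{A, B, C, D}; {C, F}; {E, F}

Candidate key of the original relation: {A, D}.
Within {A, B, C, D, E, F}: {C}⁺ ∩ {A, B, C, D, E, F} = {C, E, F}, not the whole set, so C --> E, F violates BCNF; decompose into {C, E, F} and {A, B, C, D}.
Within {C, E, F}: {F}⁺ ∩ {C, E, F} = {E, F}, not the whole set, so F --> E violates BCNF; decompose into {E, F} and {C, F}.
{E, F}: every determinant is a superkey — BCNF.
{C, F}: every determinant is a superkey — BCNF.
{A, B, C, D}: every determinant is a superkey — BCNF.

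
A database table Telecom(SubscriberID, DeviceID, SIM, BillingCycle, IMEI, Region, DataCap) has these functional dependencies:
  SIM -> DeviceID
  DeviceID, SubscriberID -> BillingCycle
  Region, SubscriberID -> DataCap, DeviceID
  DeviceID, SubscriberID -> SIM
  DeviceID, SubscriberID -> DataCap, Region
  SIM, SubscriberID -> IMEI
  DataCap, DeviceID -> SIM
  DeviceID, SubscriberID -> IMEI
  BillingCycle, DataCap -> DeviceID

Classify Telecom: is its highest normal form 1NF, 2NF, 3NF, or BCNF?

3NF

Candidate keys: {BillingCycle, DataCap, SubscriberID}, {DeviceID, SubscriberID}, {Region, SubscriberID}, {SIM, SubscriberID}. Prime attributes: {BillingCycle, DataCap, DeviceID, Region, SIM, SubscriberID}.
SIM -> DeviceID: {SIM}⁺ = {DeviceID, SIM}, which is not all of the attributes, so the left side is not a superkey — BCNF is violated.
But every attribute on its right side ({DeviceID}) is prime, and the same holds for every other non-superkey FD, so 3NF still holds.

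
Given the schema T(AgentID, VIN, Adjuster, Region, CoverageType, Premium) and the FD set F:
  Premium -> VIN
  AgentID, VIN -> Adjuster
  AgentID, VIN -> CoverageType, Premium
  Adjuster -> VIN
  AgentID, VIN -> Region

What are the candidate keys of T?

{Adjuster, AgentID}, {AgentID, Premium}, {AgentID, VIN}

Attributes never on any right-hand side: {AgentID} — every candidate key must contain it.
Closure of {Adjuster, AgentID} is {Adjuster, AgentID, CoverageType, Premium, Region, VIN}, the whole schema; {Adjuster, AgentID} is a candidate key.
Closure of {AgentID, Premium} is {Adjuster, AgentID, CoverageType, Premium, Region, VIN}, the whole schema; {AgentID, Premium} is a candidate key.
Closure of {AgentID, VIN} is {Adjuster, AgentID, CoverageType, Premium, Region, VIN}, the whole schema; {AgentID, VIN} is a candidate key.
Any other superkey properly contains one of these, so there are no further candidate keys.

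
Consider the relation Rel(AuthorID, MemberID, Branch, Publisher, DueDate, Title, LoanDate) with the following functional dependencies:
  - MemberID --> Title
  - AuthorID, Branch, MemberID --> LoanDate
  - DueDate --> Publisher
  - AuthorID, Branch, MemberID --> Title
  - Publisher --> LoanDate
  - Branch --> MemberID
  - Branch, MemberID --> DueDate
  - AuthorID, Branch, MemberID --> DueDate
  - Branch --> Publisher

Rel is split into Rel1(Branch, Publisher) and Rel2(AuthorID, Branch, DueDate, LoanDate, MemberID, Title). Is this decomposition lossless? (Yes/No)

Yes

Common attributes: {Branch}; their closure is {Branch, DueDate, LoanDate, MemberID, Publisher, Title}.
This includes all of Rel1, so the common attributes are a superkey of Rel1 — the join is lossless.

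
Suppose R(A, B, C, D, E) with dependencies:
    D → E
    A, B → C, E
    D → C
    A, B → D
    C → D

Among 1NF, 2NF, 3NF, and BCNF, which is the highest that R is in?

Candidate key: {A, B}. Prime attributes: {A, B}.
D → E breaks BCNF: {D}⁺ = {C, D, E}, so {D} is not a superkey.
D → E determines the non-prime attribute {E} from a non-superkey — 3NF is violated.
Checking every proper subset of each key, none determines a non-prime attribute — 2NF is satisfied.

2NF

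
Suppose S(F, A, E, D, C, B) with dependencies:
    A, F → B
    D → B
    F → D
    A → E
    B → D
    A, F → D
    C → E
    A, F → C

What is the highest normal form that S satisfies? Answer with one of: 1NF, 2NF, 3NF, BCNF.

1NF

Candidate key: {A, F}. Prime attributes: {A, F}.
D → B breaks BCNF: {D}⁺ = {B, D}, so {D} is not a superkey.
D → B determines the non-prime attribute {B} from a non-superkey — 3NF is violated.
The proper key subset {A} of {A, F} determines non-prime {E}, so the relation is not even in 2NF.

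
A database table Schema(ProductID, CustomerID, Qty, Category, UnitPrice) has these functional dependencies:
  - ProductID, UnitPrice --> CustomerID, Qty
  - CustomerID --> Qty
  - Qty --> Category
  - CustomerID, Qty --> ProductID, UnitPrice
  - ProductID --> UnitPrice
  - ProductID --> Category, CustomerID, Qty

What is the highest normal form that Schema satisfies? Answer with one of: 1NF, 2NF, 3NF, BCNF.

Candidate keys: {CustomerID}, {ProductID}. Prime attributes: {CustomerID, ProductID}.
Qty --> Category breaks BCNF: {Qty}⁺ = {Category, Qty}, so {Qty} is not a superkey.
Qty --> Category has non-prime {Category} on the right and a non-superkey on the left, so 3NF fails.
With only single-attribute keys there can be no partial dependency, so 2NF holds.

2NF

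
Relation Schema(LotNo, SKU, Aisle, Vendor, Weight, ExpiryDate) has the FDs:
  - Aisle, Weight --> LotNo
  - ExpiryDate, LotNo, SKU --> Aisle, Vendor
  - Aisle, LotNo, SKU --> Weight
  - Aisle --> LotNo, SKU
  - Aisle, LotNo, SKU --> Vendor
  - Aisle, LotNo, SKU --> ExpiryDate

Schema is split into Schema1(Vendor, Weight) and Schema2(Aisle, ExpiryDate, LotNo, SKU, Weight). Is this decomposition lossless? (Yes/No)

No

Common attributes: {Weight}; their closure is {Weight}.
The closure covers neither Schema1 nor Schema2 entirely; the join is not lossless.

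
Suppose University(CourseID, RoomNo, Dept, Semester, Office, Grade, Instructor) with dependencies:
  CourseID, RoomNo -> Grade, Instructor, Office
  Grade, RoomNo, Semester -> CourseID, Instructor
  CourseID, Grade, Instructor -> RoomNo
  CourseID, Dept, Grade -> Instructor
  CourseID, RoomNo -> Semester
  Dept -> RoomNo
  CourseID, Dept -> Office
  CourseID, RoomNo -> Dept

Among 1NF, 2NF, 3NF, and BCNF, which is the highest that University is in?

Candidate keys: {CourseID, Dept}, {CourseID, Grade, Instructor}, {CourseID, RoomNo}, {Dept, Grade, Semester}, {Grade, RoomNo, Semester}. Prime attributes: {CourseID, Dept, Grade, Instructor, RoomNo, Semester}.
Dept -> RoomNo breaks BCNF: {Dept}⁺ = {Dept, RoomNo}, so {Dept} is not a superkey.
But every attribute on its right side ({RoomNo}) is prime, and the same holds for every other non-superkey FD, so 3NF still holds.

3NF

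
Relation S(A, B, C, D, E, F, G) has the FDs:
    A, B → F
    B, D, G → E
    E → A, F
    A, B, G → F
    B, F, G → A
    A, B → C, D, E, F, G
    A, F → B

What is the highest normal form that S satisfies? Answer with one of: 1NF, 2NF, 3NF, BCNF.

Candidate keys: {A, B}, {A, F}, {B, D, G}, {B, F, G}, {E}. Prime attributes: {A, B, D, E, F, G}.
Every FD has a superkey on the left, so the relation is in BCNF.

BCNF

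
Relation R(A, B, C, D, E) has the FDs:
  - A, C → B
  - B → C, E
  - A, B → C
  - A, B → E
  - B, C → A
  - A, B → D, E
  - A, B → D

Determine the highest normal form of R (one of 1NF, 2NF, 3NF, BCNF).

Candidate keys: {A, C}, {B}. Prime attributes: {A, B, C}.
Every FD has a superkey on the left, so the relation is in BCNF.

BCNF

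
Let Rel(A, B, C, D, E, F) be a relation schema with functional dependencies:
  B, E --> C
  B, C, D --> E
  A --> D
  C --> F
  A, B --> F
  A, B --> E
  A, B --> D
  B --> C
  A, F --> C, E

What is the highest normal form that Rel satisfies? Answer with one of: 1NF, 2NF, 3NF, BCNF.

Candidate key: {A, B}. Prime attributes: {A, B}.
B, E --> C: {B, E}⁺ = {B, C, E, F}, which is not all of the attributes, so the left side is not a superkey — BCNF is violated.
B, E --> C determines the non-prime attribute {C} from a non-superkey — 3NF is violated.
The proper key subset {A} of {A, B} determines non-prime {D}, so the relation is not even in 2NF.

1NF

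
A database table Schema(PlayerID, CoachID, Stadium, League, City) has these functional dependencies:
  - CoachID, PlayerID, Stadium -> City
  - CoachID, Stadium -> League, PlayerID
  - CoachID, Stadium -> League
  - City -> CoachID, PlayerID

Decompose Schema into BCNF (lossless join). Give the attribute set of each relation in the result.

Candidate keys of the original relation: {City, Stadium}, {CoachID, Stadium}.
Within {City, CoachID, League, PlayerID, Stadium}: {City}⁺ ∩ {City, CoachID, League, PlayerID, Stadium} = {City, CoachID, PlayerID}, not the whole set, so City -> CoachID, PlayerID violates BCNF; decompose into {City, CoachID, PlayerID} and {City, League, Stadium}.
{City, CoachID, PlayerID} has no BCNF violation.
{City, League, Stadium} has no BCNF violation.

{City, CoachID, PlayerID}; {City, League, Stadium}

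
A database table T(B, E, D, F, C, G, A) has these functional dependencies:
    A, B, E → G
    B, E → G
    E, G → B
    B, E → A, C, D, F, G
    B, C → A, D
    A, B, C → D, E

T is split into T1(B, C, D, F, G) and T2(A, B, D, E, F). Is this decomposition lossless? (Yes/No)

T1 ∩ T2 = {B, D, F}; its closure under F is {B, D, F}.
The closure covers neither T1 nor T2 entirely; the join is not lossless.

No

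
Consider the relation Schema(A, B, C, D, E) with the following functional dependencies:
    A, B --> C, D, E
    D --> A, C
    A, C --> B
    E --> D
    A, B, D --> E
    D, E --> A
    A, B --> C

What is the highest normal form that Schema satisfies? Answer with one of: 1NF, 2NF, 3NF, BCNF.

Candidate keys: {A, B}, {A, C}, {D}, {E}. Prime attributes: {A, B, C, D, E}.
Every FD has a superkey on the left, so the relation is in BCNF.

BCNF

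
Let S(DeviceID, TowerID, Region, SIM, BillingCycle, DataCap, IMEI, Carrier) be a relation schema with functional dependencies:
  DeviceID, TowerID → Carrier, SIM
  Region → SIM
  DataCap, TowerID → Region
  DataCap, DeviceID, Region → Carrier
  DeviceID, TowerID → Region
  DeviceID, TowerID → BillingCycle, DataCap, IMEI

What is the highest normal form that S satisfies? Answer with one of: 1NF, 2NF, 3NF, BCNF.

Candidate key: {DeviceID, TowerID}. Prime attributes: {DeviceID, TowerID}.
Region → SIM: {Region}⁺ = {Region, SIM}, which is not all of the attributes, so the left side is not a superkey — BCNF is violated.
Region → SIM has non-prime {SIM} on the right and a non-superkey on the left, so 3NF fails.
No non-prime attribute depends on a proper subset of any candidate key, so 2NF holds.

2NF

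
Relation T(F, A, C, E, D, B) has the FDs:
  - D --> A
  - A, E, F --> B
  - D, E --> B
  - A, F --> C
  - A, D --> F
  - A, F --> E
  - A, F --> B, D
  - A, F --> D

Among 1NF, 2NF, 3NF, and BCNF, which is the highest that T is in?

BCNF

Candidate keys: {A, F}, {D}. Prime attributes: {A, D, F}.
Each dependency's left side is a superkey — BCNF holds.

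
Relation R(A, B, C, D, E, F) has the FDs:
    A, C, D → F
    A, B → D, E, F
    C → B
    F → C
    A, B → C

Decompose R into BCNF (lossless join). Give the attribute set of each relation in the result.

Candidate keys of the original relation: {A, B}, {A, C}, {A, F}.
{A, B, C, D, E, F}: {C} determines {B, C} here but is not a superkey — split on C → B, giving {B, C} and {A, C, D, E, F}.
{B, C}: every determinant is a superkey — BCNF.
{A, C, D, E, F}: {F} determines {C, F} here but is not a superkey — split on F → C, giving {C, F} and {A, D, E, F}.
{C, F}: every determinant is a superkey — BCNF.
{A, D, E, F}: every determinant is a superkey — BCNF.

{A, D, E, F}; {B, C}; {C, F}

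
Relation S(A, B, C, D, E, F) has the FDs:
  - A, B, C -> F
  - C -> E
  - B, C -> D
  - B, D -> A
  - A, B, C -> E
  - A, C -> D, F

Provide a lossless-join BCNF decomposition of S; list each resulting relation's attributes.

Candidate key of the original relation: {B, C}.
{A, B, C, D, E, F}: {C} determines {C, E} here but is not a superkey — split on C -> E, giving {C, E} and {A, B, C, D, F}.
{C, E}: every determinant is a superkey — BCNF.
{A, B, C, D, F}: {B, D} determines {A, B, D} here but is not a superkey — split on B, D -> A, giving {A, B, D} and {B, C, D, F}.
{A, B, D}: every determinant is a superkey — BCNF.
{B, C, D, F}: every determinant is a superkey — BCNF.

{A, B, D}; {B, C, D, F}; {C, E}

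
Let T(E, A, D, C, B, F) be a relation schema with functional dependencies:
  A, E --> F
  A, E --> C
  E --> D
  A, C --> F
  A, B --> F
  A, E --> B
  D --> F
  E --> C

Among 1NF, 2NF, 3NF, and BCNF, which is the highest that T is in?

Candidate key: {A, E}. Prime attributes: {A, E}.
For E --> D we have {E}⁺ = {C, D, E, F}; {E} is not a superkey, so BCNF fails.
E --> D has non-prime {D} on the right and a non-superkey on the left, so 3NF fails.
Since {E} ⊂ {A, E} and {E}⁺ ⊇ {C, D, F} with {C, D, F} non-prime, there is a partial dependency; 2NF fails.

1NF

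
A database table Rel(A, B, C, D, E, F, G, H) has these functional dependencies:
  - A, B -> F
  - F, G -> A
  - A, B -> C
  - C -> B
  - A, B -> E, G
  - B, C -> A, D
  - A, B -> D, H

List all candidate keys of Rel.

{A, B}, {B, F, G}, {C}

Closure of {C} is {A, B, C, D, E, F, G, H}, the whole schema; {C} is a candidate key.
Closure of {A, B} is {A, B, C, D, E, F, G, H}, the whole schema; {A, B} is a candidate key.
Closure of {B, F, G} is {A, B, C, D, E, F, G, H}, the whole schema; {B, F, G} is a candidate key.
No proper subset of any of these is a key, and no other minimal superkey exists.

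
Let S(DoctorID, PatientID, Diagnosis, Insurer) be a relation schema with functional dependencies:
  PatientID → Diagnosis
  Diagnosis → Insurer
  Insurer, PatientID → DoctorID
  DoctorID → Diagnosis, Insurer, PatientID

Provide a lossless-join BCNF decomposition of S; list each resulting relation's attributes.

{Diagnosis, DoctorID, PatientID}; {Diagnosis, Insurer}

Candidate keys of the original relation: {DoctorID}, {PatientID}.
{Diagnosis, DoctorID, Insurer, PatientID}: {Diagnosis} determines {Diagnosis, Insurer} here but is not a superkey — split on Diagnosis → Insurer, giving {Diagnosis, Insurer} and {Diagnosis, DoctorID, PatientID}.
{Diagnosis, Insurer}: every determinant is a superkey — BCNF.
{Diagnosis, DoctorID, PatientID}: every determinant is a superkey — BCNF.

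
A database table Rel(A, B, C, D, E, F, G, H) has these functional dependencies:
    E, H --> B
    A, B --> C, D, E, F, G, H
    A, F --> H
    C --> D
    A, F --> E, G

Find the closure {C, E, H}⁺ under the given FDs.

{B, C, D, E, H}

Start with {C, E, H}.
E, H --> B applies; add {B} → now {B, C, E, H}.
C --> D applies; add {D} → now {B, C, D, E, H}.
No further FD applies.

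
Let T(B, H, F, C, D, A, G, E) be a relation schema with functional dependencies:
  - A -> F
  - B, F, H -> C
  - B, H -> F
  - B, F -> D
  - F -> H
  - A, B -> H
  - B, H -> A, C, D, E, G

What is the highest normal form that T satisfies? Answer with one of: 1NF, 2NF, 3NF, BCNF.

Candidate keys: {A, B}, {B, F}, {B, H}. Prime attributes: {A, B, F, H}.
For A -> F we have {A}⁺ = {A, F, H}; {A} is not a superkey, so BCNF fails.
But every attribute on its right side ({F}) is prime, and the same holds for every other non-superkey FD, so 3NF still holds.

3NF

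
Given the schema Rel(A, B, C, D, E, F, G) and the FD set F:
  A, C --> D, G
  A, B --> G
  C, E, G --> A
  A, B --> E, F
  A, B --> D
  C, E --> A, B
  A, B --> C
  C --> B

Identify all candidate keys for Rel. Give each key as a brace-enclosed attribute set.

{A, B}, {A, C}, {C, E}

{A, B}⁺ = {A, B, C, D, E, F, G} — all of the relation — so {A, B} is a candidate key.
{A, C}⁺ = {A, B, C, D, E, F, G} — all of the relation — so {A, C} is a candidate key.
{C, E}⁺ = {A, B, C, D, E, F, G} — all of the relation — so {C, E} is a candidate key.
No proper subset of any of these is a key, and no other minimal superkey exists.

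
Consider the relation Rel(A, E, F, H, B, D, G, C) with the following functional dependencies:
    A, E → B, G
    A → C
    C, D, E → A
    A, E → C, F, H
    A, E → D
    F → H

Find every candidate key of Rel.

No FD produces {E}, so it must be in every candidate key.
{A, E}⁺ = {A, B, C, D, E, F, G, H} — all of the relation — so {A, E} is a candidate key.
{C, D, E}⁺ = {A, B, C, D, E, F, G, H} — all of the relation — so {C, D, E} is a candidate key.
No proper subset of any of these is a key, and no other minimal superkey exists.

{A, E}, {C, D, E}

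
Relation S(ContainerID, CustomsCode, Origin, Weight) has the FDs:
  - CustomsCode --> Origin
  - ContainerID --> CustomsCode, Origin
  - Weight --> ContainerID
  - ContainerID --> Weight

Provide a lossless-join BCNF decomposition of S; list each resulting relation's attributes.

Candidate keys of the original relation: {ContainerID}, {Weight}.
{ContainerID, CustomsCode, Origin, Weight}: {CustomsCode} determines {CustomsCode, Origin} here but is not a superkey — split on CustomsCode --> Origin, giving {CustomsCode, Origin} and {ContainerID, CustomsCode, Weight}.
{CustomsCode, Origin}: every determinant is a superkey — BCNF.
{ContainerID, CustomsCode, Weight}: every determinant is a superkey — BCNF.

{ContainerID, CustomsCode, Weight}; {CustomsCode, Origin}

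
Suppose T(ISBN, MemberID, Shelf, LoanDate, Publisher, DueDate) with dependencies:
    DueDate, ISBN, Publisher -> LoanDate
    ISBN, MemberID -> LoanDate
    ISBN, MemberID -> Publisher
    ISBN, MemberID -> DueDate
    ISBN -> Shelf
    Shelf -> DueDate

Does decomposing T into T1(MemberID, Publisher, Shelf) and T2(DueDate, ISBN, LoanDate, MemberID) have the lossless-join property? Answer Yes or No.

Common attributes: {MemberID}; their closure is {MemberID}.
T1 ⊄ {MemberID} and T2 ⊄ {MemberID}, so the split is lossy.

No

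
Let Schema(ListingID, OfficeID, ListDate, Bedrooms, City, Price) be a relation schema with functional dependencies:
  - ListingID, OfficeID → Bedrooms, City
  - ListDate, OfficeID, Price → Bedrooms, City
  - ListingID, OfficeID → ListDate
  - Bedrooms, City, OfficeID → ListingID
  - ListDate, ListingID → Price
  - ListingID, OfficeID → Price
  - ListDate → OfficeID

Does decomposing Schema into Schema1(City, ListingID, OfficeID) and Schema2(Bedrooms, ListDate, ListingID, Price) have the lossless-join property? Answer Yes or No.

No

Schema1 ∩ Schema2 = {ListingID}; its closure under F is {ListingID}.
The closure covers neither Schema1 nor Schema2 entirely; the join is not lossless.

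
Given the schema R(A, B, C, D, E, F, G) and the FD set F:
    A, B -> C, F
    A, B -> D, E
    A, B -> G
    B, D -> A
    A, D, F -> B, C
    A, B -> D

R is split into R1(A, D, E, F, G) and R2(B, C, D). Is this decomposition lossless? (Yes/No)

No

R1 ∩ R2 = {D}; its closure under F is {D}.
Neither R1 nor R2 is contained in that closure, so the decomposition is lossy.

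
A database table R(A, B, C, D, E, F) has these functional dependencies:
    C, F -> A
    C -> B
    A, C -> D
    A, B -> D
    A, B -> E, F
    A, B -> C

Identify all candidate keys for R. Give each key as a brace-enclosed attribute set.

{A, B}⁺ = {A, B, C, D, E, F} — all of the relation — so {A, B} is a candidate key.
{A, C}⁺ = {A, B, C, D, E, F} — all of the relation — so {A, C} is a candidate key.
{C, F}⁺ = {A, B, C, D, E, F} — all of the relation — so {C, F} is a candidate key.
Any other superkey properly contains one of these, so there are no further candidate keys.

{A, B}, {A, C}, {C, F}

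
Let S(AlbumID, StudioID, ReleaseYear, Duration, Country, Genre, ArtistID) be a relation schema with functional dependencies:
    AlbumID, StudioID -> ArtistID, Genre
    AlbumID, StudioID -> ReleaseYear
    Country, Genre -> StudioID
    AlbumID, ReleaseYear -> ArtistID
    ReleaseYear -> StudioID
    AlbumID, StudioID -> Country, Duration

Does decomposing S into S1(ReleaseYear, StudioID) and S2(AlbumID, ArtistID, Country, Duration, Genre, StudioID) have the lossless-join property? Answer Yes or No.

S1 ∩ S2 = {StudioID}; its closure under F is {StudioID}.
S1 ⊄ {StudioID} and S2 ⊄ {StudioID}, so the split is lossy.

No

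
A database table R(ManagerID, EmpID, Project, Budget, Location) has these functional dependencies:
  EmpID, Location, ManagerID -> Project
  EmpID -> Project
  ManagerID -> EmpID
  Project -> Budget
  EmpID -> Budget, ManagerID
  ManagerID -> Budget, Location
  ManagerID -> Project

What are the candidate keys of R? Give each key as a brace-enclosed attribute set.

{EmpID}⁺ = {Budget, EmpID, Location, ManagerID, Project} — all of the relation — so {EmpID} is a candidate key.
{ManagerID}⁺ = {Budget, EmpID, Location, ManagerID, Project} — all of the relation — so {ManagerID} is a candidate key.
These are minimal and exhaustive — every other superkey contains one of them.

{EmpID}, {ManagerID}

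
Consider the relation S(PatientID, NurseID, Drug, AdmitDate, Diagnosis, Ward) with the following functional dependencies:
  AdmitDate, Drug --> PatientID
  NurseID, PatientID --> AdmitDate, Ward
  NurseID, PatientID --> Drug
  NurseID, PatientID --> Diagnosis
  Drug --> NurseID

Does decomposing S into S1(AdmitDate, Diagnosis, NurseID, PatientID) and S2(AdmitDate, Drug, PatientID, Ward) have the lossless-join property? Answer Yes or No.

S1 ∩ S2 = {AdmitDate, PatientID}; its closure under F is {AdmitDate, PatientID}.
Neither S1 nor S2 is contained in that closure, so the decomposition is lossy.

No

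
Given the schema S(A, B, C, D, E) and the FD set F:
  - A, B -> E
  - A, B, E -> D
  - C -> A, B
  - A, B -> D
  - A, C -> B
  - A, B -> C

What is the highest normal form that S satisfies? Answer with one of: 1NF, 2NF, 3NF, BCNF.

Candidate keys: {A, B}, {C}. Prime attributes: {A, B, C}.
Every FD has a superkey on the left, so the relation is in BCNF.

BCNF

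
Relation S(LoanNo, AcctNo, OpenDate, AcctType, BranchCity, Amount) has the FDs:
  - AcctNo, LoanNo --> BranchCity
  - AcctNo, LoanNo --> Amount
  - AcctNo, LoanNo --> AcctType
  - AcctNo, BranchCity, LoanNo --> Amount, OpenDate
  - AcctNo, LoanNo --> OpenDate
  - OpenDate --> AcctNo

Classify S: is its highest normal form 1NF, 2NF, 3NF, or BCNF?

Candidate keys: {AcctNo, LoanNo}, {LoanNo, OpenDate}. Prime attributes: {AcctNo, LoanNo, OpenDate}.
OpenDate --> AcctNo breaks BCNF: {OpenDate}⁺ = {AcctNo, OpenDate}, so {OpenDate} is not a superkey.
Since {AcctNo} ⊆ prime attributes and every other non-superkey FD also has a prime right side, the schema is in 3NF.

3NF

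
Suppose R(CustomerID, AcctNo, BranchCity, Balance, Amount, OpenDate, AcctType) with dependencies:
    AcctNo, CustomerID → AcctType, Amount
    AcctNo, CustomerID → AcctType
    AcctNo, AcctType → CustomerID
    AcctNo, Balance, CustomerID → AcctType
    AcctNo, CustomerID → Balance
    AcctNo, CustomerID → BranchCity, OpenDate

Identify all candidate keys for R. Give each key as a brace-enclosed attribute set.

{AcctNo, AcctType}, {AcctNo, CustomerID}

No FD produces {AcctNo}, so it must be in every candidate key.
Closure of {AcctNo, AcctType} is {AcctNo, AcctType, Amount, Balance, BranchCity, CustomerID, OpenDate}, the whole schema; {AcctNo, AcctType} is a candidate key.
Closure of {AcctNo, CustomerID} is {AcctNo, AcctType, Amount, Balance, BranchCity, CustomerID, OpenDate}, the whole schema; {AcctNo, CustomerID} is a candidate key.
These are minimal and exhaustive — every other superkey contains one of them.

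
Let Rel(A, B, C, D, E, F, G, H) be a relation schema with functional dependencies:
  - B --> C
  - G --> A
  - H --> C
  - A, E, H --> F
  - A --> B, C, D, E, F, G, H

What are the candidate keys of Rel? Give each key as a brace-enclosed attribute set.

{A}⁺ = {A, B, C, D, E, F, G, H}, which is every attribute, so {A} is a candidate key.
{G}⁺ = {A, B, C, D, E, F, G, H}, which is every attribute, so {G} is a candidate key.
Any other superkey properly contains one of these, so there are no further candidate keys.

{A}, {G}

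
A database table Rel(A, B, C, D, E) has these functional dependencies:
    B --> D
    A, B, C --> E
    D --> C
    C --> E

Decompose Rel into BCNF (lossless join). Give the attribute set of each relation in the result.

Candidate key of the original relation: {A, B}.
Within {A, B, C, D, E}: {B}⁺ ∩ {A, B, C, D, E} = {B, C, D, E}, not the whole set, so B --> C, D, E violates BCNF; decompose into {B, C, D, E} and {A, B}.
Within {B, C, D, E}: {D}⁺ ∩ {B, C, D, E} = {C, D, E}, not the whole set, so D --> C, E violates BCNF; decompose into {C, D, E} and {B, D}.
Within {C, D, E}: {C}⁺ ∩ {C, D, E} = {C, E}, not the whole set, so C --> E violates BCNF; decompose into {C, E} and {C, D}.
{C, E}: every determinant is a superkey — BCNF.
{C, D}: every determinant is a superkey — BCNF.
{B, D}: every determinant is a superkey — BCNF.
{A, B}: every determinant is a superkey — BCNF.

{A, B}; {B, D}; {C, D}; {C, E}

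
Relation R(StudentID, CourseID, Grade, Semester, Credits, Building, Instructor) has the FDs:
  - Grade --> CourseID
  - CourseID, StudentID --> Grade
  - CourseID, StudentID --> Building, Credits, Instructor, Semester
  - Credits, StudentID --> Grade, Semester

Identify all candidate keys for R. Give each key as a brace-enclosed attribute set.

{CourseID, StudentID}, {Credits, StudentID}, {Grade, StudentID}

Attributes never on any right-hand side: {StudentID} — every candidate key must contain it.
Closure of {CourseID, StudentID} is {Building, CourseID, Credits, Grade, Instructor, Semester, StudentID}, the whole schema; {CourseID, StudentID} is a candidate key.
Closure of {Credits, StudentID} is {Building, CourseID, Credits, Grade, Instructor, Semester, StudentID}, the whole schema; {Credits, StudentID} is a candidate key.
Closure of {Grade, StudentID} is {Building, CourseID, Credits, Grade, Instructor, Semester, StudentID}, the whole schema; {Grade, StudentID} is a candidate key.
Any other superkey properly contains one of these, so there are no further candidate keys.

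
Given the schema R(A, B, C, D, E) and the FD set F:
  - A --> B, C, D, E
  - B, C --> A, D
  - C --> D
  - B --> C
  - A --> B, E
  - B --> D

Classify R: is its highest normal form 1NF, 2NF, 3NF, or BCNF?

Candidate keys: {A}, {B}. Prime attributes: {A, B}.
C --> D breaks BCNF: {C}⁺ = {C, D}, so {C} is not a superkey.
Because {D} is non-prime and the left side of C --> D is not a superkey, the relation is not in 3NF.
Every candidate key is a single attribute, so no partial dependency is possible; 2NF holds.

2NF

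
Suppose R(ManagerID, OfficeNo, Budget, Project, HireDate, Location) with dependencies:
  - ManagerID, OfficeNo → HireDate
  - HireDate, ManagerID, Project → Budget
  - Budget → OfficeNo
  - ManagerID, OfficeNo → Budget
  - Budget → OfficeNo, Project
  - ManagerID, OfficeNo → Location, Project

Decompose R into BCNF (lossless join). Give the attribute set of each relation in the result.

Candidate keys of the original relation: {Budget, ManagerID}, {HireDate, ManagerID, Project}, {ManagerID, OfficeNo}.
{Budget, HireDate, Location, ManagerID, OfficeNo, Project}: {Budget} determines {Budget, OfficeNo, Project} here but is not a superkey — split on Budget → OfficeNo, Project, giving {Budget, OfficeNo, Project} and {Budget, HireDate, Location, ManagerID}.
{Budget, OfficeNo, Project} is in BCNF.
{Budget, HireDate, Location, ManagerID} is in BCNF.

{Budget, HireDate, Location, ManagerID}; {Budget, OfficeNo, Project}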